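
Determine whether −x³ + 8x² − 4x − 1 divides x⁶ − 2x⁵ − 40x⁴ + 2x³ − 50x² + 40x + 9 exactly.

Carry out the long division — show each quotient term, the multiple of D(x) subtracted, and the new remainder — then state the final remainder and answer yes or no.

Step 1: lead(x⁶ − 2x⁵ − 40x⁴ + 2x³ − 50x² + 40x + 9) ÷ lead(D) = x⁶ ÷ −x³ = −x³. Subtract (−x³)·D = x⁶ − 8x⁵ + 4x⁴ + x³. Remainder: 6x⁵ − 44x⁴ + x³ − 50x² + 40x + 9.
Step 2: lead(6x⁵ − 44x⁴ + x³ − 50x² + 40x + 9) ÷ lead(D) = 6x⁵ ÷ −x³ = −6x². Subtract (−6x²)·D = 6x⁵ − 48x⁴ + 24x³ + 6x². Remainder: 4x⁴ − 23x³ − 56x² + 40x + 9.
Step 3: lead(4x⁴ − 23x³ − 56x² + 40x + 9) ÷ lead(D) = 4x⁴ ÷ −x³ = −4x. Subtract (−4x)·D = 4x⁴ − 32x³ + 16x² + 4x. Remainder: 9x³ − 72x² + 36x + 9.
Step 4: lead(9x³ − 72x² + 36x + 9) ÷ lead(D) = 9x³ ÷ −x³ = −9. Subtract (−9)·D = 9x³ − 72x² + 36x + 9. Remainder: 0.

R(x) = 0, so D(x) is a factor of P(x). yes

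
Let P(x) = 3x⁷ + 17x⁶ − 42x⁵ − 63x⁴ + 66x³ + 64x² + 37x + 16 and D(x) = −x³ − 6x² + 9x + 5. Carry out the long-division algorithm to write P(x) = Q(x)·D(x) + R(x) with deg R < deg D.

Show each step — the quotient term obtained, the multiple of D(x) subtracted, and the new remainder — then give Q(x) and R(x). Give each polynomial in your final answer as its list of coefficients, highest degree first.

Q = [-3, 1, 9, 3, 2]; R = [4, 4, 6]

Step 1: lead(3x⁷ + 17x⁶ − 42x⁵ − 63x⁴ + 66x³ + 64x² + 37x + 16) ÷ lead(D) = 3x⁷ ÷ −x³ = −3x⁴. Subtract (−3x⁴)·D = 3x⁷ + 18x⁶ − 27x⁵ − 15x⁴. Remainder: −x⁶ − 15x⁵ − 48x⁴ + 66x³ + 64x² + 37x + 16.
Step 2: lead(−x⁶ − 15x⁵ − 48x⁴ + 66x³ + 64x² + 37x + 16) ÷ lead(D) = −x⁶ ÷ −x³ = x³. Subtract (x³)·D = −x⁶ − 6x⁵ + 9x⁴ + 5x³. Remainder: −9x⁵ − 57x⁴ + 61x³ + 64x² + 37x + 16.
Step 3: lead(−9x⁵ − 57x⁴ + 61x³ + 64x² + 37x + 16) ÷ lead(D) = −9x⁵ ÷ −x³ = 9x². Subtract (9x²)·D = −9x⁵ − 54x⁴ + 81x³ + 45x². Remainder: −3x⁴ − 20x³ + 19x² + 37x + 16.
Step 4: lead(−3x⁴ − 20x³ + 19x² + 37x + 16) ÷ lead(D) = −3x⁴ ÷ −x³ = 3x. Subtract (3x)·D = −3x⁴ − 18x³ + 27x² + 15x. Remainder: −2x³ − 8x² + 22x + 16.
Step 5: lead(−2x³ − 8x² + 22x + 16) ÷ lead(D) = −2x³ ÷ −x³ = 2. Subtract (2)·D = −2x³ − 12x² + 18x + 10. Remainder: 4x² + 4x + 6.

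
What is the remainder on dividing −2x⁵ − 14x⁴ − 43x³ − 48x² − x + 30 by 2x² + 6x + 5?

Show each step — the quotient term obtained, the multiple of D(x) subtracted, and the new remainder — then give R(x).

Step 1: lead(−2x⁵ − 14x⁴ − 43x³ − 48x² − x + 30) ÷ lead(D) = −2x⁵ ÷ 2x² = −x³. Subtract (−x³)·D = −2x⁵ − 6x⁴ − 5x³. Remainder: −8x⁴ − 38x³ − 48x² − x + 30.
Step 2: lead(−8x⁴ − 38x³ − 48x² − x + 30) ÷ lead(D) = −8x⁴ ÷ 2x² = −4x². Subtract (−4x²)·D = −8x⁴ − 24x³ − 20x². Remainder: −14x³ − 28x² − x + 30.
Step 3: lead(−14x³ − 28x² − x + 30) ÷ lead(D) = −14x³ ÷ 2x² = −7x. Subtract (−7x)·D = −14x³ − 42x² − 35x. Remainder: 14x² + 34x + 30.
Step 4: lead(14x² + 34x + 30) ÷ lead(D) = 14x² ÷ 2x² = 7. Subtract (7)·D = 14x² + 42x + 35. Remainder: −8x − 5.

R(x) = −8x − 5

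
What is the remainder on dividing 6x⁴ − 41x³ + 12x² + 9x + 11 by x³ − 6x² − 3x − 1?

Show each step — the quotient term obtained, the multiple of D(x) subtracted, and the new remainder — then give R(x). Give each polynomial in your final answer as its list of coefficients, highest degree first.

Step 1: lead(6x⁴ − 41x³ + 12x² + 9x + 11) ÷ lead(D) = 6x⁴ ÷ x³ = 6x. Subtract (6x)·D = 6x⁴ − 36x³ − 18x² − 6x. Remainder: −5x³ + 30x² + 15x + 11.
Step 2: lead(−5x³ + 30x² + 15x + 11) ÷ lead(D) = −5x³ ÷ x³ = −5. Subtract (−5)·D = −5x³ + 30x² + 15x + 5. Remainder: 6.

R = [6]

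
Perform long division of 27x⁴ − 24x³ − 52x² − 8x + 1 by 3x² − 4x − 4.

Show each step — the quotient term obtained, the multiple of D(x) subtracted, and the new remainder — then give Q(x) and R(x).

Q(x) = 9x² + 4x; R(x) = 8x + 1

Step 1: lead(27x⁴ − 24x³ − 52x² − 8x + 1) ÷ lead(D) = 27x⁴ ÷ 3x² = 9x². Subtract (9x²)·D = 27x⁴ − 36x³ − 36x². Remainder: 12x³ − 16x² − 8x + 1.
Step 2: lead(12x³ − 16x² − 8x + 1) ÷ lead(D) = 12x³ ÷ 3x² = 4x. Subtract (4x)·D = 12x³ − 16x² − 16x. Remainder: 8x + 1.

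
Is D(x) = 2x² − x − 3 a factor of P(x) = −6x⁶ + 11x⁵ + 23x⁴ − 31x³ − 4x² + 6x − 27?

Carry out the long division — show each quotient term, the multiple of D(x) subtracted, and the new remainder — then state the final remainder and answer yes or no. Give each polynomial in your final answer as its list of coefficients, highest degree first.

Step 1: lead(−6x⁶ + 11x⁵ + 23x⁴ − 31x³ − 4x² + 6x − 27) ÷ lead(D) = −6x⁶ ÷ 2x² = −3x⁴. Subtract (−3x⁴)·D = −6x⁶ + 3x⁵ + 9x⁴. Remainder: 8x⁵ + 14x⁴ − 31x³ − 4x² + 6x − 27.
Step 2: lead(8x⁵ + 14x⁴ − 31x³ − 4x² + 6x − 27) ÷ lead(D) = 8x⁵ ÷ 2x² = 4x³. Subtract (4x³)·D = 8x⁵ − 4x⁴ − 12x³. Remainder: 18x⁴ − 19x³ − 4x² + 6x − 27.
Step 3: lead(18x⁴ − 19x³ − 4x² + 6x − 27) ÷ lead(D) = 18x⁴ ÷ 2x² = 9x². Subtract (9x²)·D = 18x⁴ − 9x³ − 27x². Remainder: −10x³ + 23x² + 6x − 27.
Step 4: lead(−10x³ + 23x² + 6x − 27) ÷ lead(D) = −10x³ ÷ 2x² = −5x. Subtract (−5x)·D = −10x³ + 5x² + 15x. Remainder: 18x² − 9x − 27.
Step 5: lead(18x² − 9x − 27) ÷ lead(D) = 18x² ÷ 2x² = 9. Subtract (9)·D = 18x² − 9x − 27. Remainder: 0.

R = [0], so D(x) is a factor of P(x). yes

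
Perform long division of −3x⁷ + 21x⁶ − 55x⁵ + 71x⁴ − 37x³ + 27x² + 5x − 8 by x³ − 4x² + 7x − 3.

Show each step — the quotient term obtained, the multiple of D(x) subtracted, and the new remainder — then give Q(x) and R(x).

Step 1: lead(−3x⁷ + 21x⁶ − 55x⁵ + 71x⁴ − 37x³ + 27x² + 5x − 8) ÷ lead(D) = −3x⁷ ÷ x³ = −3x⁴. Subtract (−3x⁴)·D = −3x⁷ + 12x⁶ − 21x⁵ + 9x⁴. Remainder: 9x⁶ − 34x⁵ + 62x⁴ − 37x³ + 27x² + 5x − 8.
Step 2: lead(9x⁶ − 34x⁵ + 62x⁴ − 37x³ + 27x² + 5x − 8) ÷ lead(D) = 9x⁶ ÷ x³ = 9x³. Subtract (9x³)·D = 9x⁶ − 36x⁵ + 63x⁴ − 27x³. Remainder: 2x⁵ − x⁴ − 10x³ + 27x² + 5x − 8.
Step 3: lead(2x⁵ − x⁴ − 10x³ + 27x² + 5x − 8) ÷ lead(D) = 2x⁵ ÷ x³ = 2x². Subtract (2x²)·D = 2x⁵ − 8x⁴ + 14x³ − 6x². Remainder: 7x⁴ − 24x³ + 33x² + 5x − 8.
Step 4: lead(7x⁴ − 24x³ + 33x² + 5x − 8) ÷ lead(D) = 7x⁴ ÷ x³ = 7x. Subtract (7x)·D = 7x⁴ − 28x³ + 49x² − 21x. Remainder: 4x³ − 16x² + 26x − 8.
Step 5: lead(4x³ − 16x² + 26x − 8) ÷ lead(D) = 4x³ ÷ x³ = 4. Subtract (4)·D = 4x³ − 16x² + 28x − 12. Remainder: −2x + 4.

Q(x) = −3x⁴ + 9x³ + 2x² + 7x + 4; R(x) = −2x + 4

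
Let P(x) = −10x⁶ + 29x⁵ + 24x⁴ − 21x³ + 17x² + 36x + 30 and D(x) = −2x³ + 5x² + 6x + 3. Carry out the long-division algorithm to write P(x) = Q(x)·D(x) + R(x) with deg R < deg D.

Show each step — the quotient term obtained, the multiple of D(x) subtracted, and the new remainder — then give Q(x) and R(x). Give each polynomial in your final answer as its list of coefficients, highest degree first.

Step 1: lead(−10x⁶ + 29x⁵ + 24x⁴ − 21x³ + 17x² + 36x + 30) ÷ lead(D) = −10x⁶ ÷ −2x³ = 5x³. Subtract (5x³)·D = −10x⁶ + 25x⁵ + 30x⁴ + 15x³. Remainder: 4x⁵ − 6x⁴ − 36x³ + 17x² + 36x + 30.
Step 2: lead(4x⁵ − 6x⁴ − 36x³ + 17x² + 36x + 30) ÷ lead(D) = 4x⁵ ÷ −2x³ = −2x². Subtract (−2x²)·D = 4x⁵ − 10x⁴ − 12x³ − 6x². Remainder: 4x⁴ − 24x³ + 23x² + 36x + 30.
Step 3: lead(4x⁴ − 24x³ + 23x² + 36x + 30) ÷ lead(D) = 4x⁴ ÷ −2x³ = −2x. Subtract (−2x)·D = 4x⁴ − 10x³ − 12x² − 6x. Remainder: −14x³ + 35x² + 42x + 30.
Step 4: lead(−14x³ + 35x² + 42x + 30) ÷ lead(D) = −14x³ ÷ −2x³ = 7. Subtract (7)·D = −14x³ + 35x² + 42x + 21. Remainder: 9.

Q = [5, -2, -2, 7]; R = [9]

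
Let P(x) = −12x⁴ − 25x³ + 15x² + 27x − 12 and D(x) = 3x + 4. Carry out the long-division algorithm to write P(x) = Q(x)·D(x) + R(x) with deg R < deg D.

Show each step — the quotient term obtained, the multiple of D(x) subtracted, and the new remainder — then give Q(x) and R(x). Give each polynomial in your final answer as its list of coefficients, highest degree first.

Q = [-4, -3, 9, -3]; R = [0]

Step 1: lead(−12x⁴ − 25x³ + 15x² + 27x − 12) ÷ lead(D) = −12x⁴ ÷ 3x = −4x³. Subtract (−4x³)·D = −12x⁴ − 16x³. Remainder: −9x³ + 15x² + 27x − 12.
Step 2: lead(−9x³ + 15x² + 27x − 12) ÷ lead(D) = −9x³ ÷ 3x = −3x². Subtract (−3x²)·D = −9x³ − 12x². Remainder: 27x² + 27x − 12.
Step 3: lead(27x² + 27x − 12) ÷ lead(D) = 27x² ÷ 3x = 9x. Subtract (9x)·D = 27x² + 36x. Remainder: −9x − 12.
Step 4: lead(−9x − 12) ÷ lead(D) = −9x ÷ 3x = −3. Subtract (−3)·D = −9x − 12. Remainder: 0.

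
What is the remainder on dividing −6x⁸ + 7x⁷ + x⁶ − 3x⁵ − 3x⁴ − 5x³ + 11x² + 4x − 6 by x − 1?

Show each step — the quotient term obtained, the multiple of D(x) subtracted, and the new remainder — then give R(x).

R(x) = 0

Step 1: lead(−6x⁸ + 7x⁷ + x⁶ − 3x⁵ − 3x⁴ − 5x³ + 11x² + 4x − 6) ÷ lead(D) = −6x⁸ ÷ x = −6x⁷. Subtract (−6x⁷)·D = −6x⁸ + 6x⁷. Remainder: x⁷ + x⁶ − 3x⁵ − 3x⁴ − 5x³ + 11x² + 4x − 6.
Step 2: lead(x⁷ + x⁶ − 3x⁵ − 3x⁴ − 5x³ + 11x² + 4x − 6) ÷ lead(D) = x⁷ ÷ x = x⁶. Subtract (x⁶)·D = x⁷ − x⁶. Remainder: 2x⁶ − 3x⁵ − 3x⁴ − 5x³ + 11x² + 4x − 6.
Step 3: lead(2x⁶ − 3x⁵ − 3x⁴ − 5x³ + 11x² + 4x − 6) ÷ lead(D) = 2x⁶ ÷ x = 2x⁵. Subtract (2x⁵)·D = 2x⁶ − 2x⁵. Remainder: −x⁵ − 3x⁴ − 5x³ + 11x² + 4x − 6.
Step 4: lead(−x⁵ − 3x⁴ − 5x³ + 11x² + 4x − 6) ÷ lead(D) = −x⁵ ÷ x = −x⁴. Subtract (−x⁴)·D = −x⁵ + x⁴. Remainder: −4x⁴ − 5x³ + 11x² + 4x − 6.
Step 5: lead(−4x⁴ − 5x³ + 11x² + 4x − 6) ÷ lead(D) = −4x⁴ ÷ x = −4x³. Subtract (−4x³)·D = −4x⁴ + 4x³. Remainder: −9x³ + 11x² + 4x − 6.
Step 6: lead(−9x³ + 11x² + 4x − 6) ÷ lead(D) = −9x³ ÷ x = −9x². Subtract (−9x²)·D = −9x³ + 9x². Remainder: 2x² + 4x − 6.
Step 7: lead(2x² + 4x − 6) ÷ lead(D) = 2x² ÷ x = 2x. Subtract (2x)·D = 2x² − 2x. Remainder: 6x − 6.
Step 8: lead(6x − 6) ÷ lead(D) = 6x ÷ x = 6. Subtract (6)·D = 6x − 6. Remainder: 0.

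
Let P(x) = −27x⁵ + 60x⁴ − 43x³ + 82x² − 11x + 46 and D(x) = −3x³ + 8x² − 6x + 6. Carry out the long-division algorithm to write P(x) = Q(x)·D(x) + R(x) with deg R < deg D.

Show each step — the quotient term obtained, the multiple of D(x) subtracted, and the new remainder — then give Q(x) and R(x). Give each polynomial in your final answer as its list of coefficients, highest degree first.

Step 1: lead(−27x⁵ + 60x⁴ − 43x³ + 82x² − 11x + 46) ÷ lead(D) = −27x⁵ ÷ −3x³ = 9x². Subtract (9x²)·D = −27x⁵ + 72x⁴ − 54x³ + 54x². Remainder: −12x⁴ + 11x³ + 28x² − 11x + 46.
Step 2: lead(−12x⁴ + 11x³ + 28x² − 11x + 46) ÷ lead(D) = −12x⁴ ÷ −3x³ = 4x. Subtract (4x)·D = −12x⁴ + 32x³ − 24x² + 24x. Remainder: −21x³ + 52x² − 35x + 46.
Step 3: lead(−21x³ + 52x² − 35x + 46) ÷ lead(D) = −21x³ ÷ −3x³ = 7. Subtract (7)·D = −21x³ + 56x² − 42x + 42. Remainder: −4x² + 7x + 4.

Q = [9, 4, 7]; R = [-4, 7, 4]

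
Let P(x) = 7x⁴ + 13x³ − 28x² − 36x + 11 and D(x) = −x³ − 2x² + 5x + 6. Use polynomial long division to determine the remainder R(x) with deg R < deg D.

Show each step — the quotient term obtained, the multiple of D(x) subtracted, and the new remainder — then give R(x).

R(x) = 9x² + x + 5

Step 1: lead(7x⁴ + 13x³ − 28x² − 36x + 11) ÷ lead(D) = 7x⁴ ÷ −x³ = −7x. Subtract (−7x)·D = 7x⁴ + 14x³ − 35x² − 42x. Remainder: −x³ + 7x² + 6x + 11.
Step 2: lead(−x³ + 7x² + 6x + 11) ÷ lead(D) = −x³ ÷ −x³ = 1. Subtract (1)·D = −x³ − 2x² + 5x + 6. Remainder: 9x² + x + 5.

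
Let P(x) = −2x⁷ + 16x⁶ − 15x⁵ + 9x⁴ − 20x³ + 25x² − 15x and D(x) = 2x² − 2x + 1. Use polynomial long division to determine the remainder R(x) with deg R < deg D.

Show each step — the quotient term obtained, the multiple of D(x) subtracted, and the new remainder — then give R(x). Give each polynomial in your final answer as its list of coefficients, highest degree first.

Step 1: lead(−2x⁷ + 16x⁶ − 15x⁵ + 9x⁴ − 20x³ + 25x² − 15x) ÷ lead(D) = −2x⁷ ÷ 2x² = −x⁵. Subtract (−x⁵)·D = −2x⁷ + 2x⁶ − x⁵. Remainder: 14x⁶ − 14x⁵ + 9x⁴ − 20x³ + 25x² − 15x.
Step 2: lead(14x⁶ − 14x⁵ + 9x⁴ − 20x³ + 25x² − 15x) ÷ lead(D) = 14x⁶ ÷ 2x² = 7x⁴. Subtract (7x⁴)·D = 14x⁶ − 14x⁵ + 7x⁴. Remainder: 2x⁴ − 20x³ + 25x² − 15x.
Step 3: lead(2x⁴ − 20x³ + 25x² − 15x) ÷ lead(D) = 2x⁴ ÷ 2x² = x². Subtract (x²)·D = 2x⁴ − 2x³ + x². Remainder: −18x³ + 24x² − 15x.
Step 4: lead(−18x³ + 24x² − 15x) ÷ lead(D) = −18x³ ÷ 2x² = −9x. Subtract (−9x)·D = −18x³ + 18x² − 9x. Remainder: 6x² − 6x.
Step 5: lead(6x² − 6x) ÷ lead(D) = 6x² ÷ 2x² = 3. Subtract (3)·D = 6x² − 6x + 3. Remainder: −3.

R = [-3]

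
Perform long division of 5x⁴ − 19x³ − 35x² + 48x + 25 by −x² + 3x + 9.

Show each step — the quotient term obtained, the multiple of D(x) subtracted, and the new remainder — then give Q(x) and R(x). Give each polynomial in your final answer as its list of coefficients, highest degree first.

Step 1: lead(5x⁴ − 19x³ − 35x² + 48x + 25) ÷ lead(D) = 5x⁴ ÷ −x² = −5x². Subtract (−5x²)·D = 5x⁴ − 15x³ − 45x². Remainder: −4x³ + 10x² + 48x + 25.
Step 2: lead(−4x³ + 10x² + 48x + 25) ÷ lead(D) = −4x³ ÷ −x² = 4x. Subtract (4x)·D = −4x³ + 12x² + 36x. Remainder: −2x² + 12x + 25.
Step 3: lead(−2x² + 12x + 25) ÷ lead(D) = −2x² ÷ −x² = 2. Subtract (2)·D = −2x² + 6x + 18. Remainder: 6x + 7.

Q = [-5, 4, 2]; R = [6, 7]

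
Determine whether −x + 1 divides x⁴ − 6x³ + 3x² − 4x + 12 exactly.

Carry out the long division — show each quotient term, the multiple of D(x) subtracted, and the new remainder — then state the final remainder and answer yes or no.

R(x) = 6, so D(x) is not a factor of P(x). no

Step 1: lead(x⁴ − 6x³ + 3x² − 4x + 12) ÷ lead(D) = x⁴ ÷ −x = −x³. Subtract (−x³)·D = x⁴ − x³. Remainder: −5x³ + 3x² − 4x + 12.
Step 2: lead(−5x³ + 3x² − 4x + 12) ÷ lead(D) = −5x³ ÷ −x = 5x². Subtract (5x²)·D = −5x³ + 5x². Remainder: −2x² − 4x + 12.
Step 3: lead(−2x² − 4x + 12) ÷ lead(D) = −2x² ÷ −x = 2x. Subtract (2x)·D = −2x² + 2x. Remainder: −6x + 12.
Step 4: lead(−6x + 12) ÷ lead(D) = −6x ÷ −x = 6. Subtract (6)·D = −6x + 6. Remainder: 6.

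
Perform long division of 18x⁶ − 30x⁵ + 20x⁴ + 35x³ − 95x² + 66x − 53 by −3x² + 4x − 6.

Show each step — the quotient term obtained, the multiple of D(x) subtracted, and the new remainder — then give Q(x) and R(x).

Q(x) = −6x⁴ + 2x³ + 8x² − 5x + 9; R(x) = 1

Step 1: lead(18x⁶ − 30x⁵ + 20x⁴ + 35x³ − 95x² + 66x − 53) ÷ lead(D) = 18x⁶ ÷ −3x² = −6x⁴. Subtract (−6x⁴)·D = 18x⁶ − 24x⁵ + 36x⁴. Remainder: −6x⁵ − 16x⁴ + 35x³ − 95x² + 66x − 53.
Step 2: lead(−6x⁵ − 16x⁴ + 35x³ − 95x² + 66x − 53) ÷ lead(D) = −6x⁵ ÷ −3x² = 2x³. Subtract (2x³)·D = −6x⁵ + 8x⁴ − 12x³. Remainder: −24x⁴ + 47x³ − 95x² + 66x − 53.
Step 3: lead(−24x⁴ + 47x³ − 95x² + 66x − 53) ÷ lead(D) = −24x⁴ ÷ −3x² = 8x². Subtract (8x²)·D = −24x⁴ + 32x³ − 48x². Remainder: 15x³ − 47x² + 66x − 53.
Step 4: lead(15x³ − 47x² + 66x − 53) ÷ lead(D) = 15x³ ÷ −3x² = −5x. Subtract (−5x)·D = 15x³ − 20x² + 30x. Remainder: −27x² + 36x − 53.
Step 5: lead(−27x² + 36x − 53) ÷ lead(D) = −27x² ÷ −3x² = 9. Subtract (9)·D = −27x² + 36x − 54. Remainder: 1.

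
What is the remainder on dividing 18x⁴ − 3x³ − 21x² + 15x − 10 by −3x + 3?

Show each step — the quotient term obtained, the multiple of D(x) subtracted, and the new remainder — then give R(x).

R(x) = −1

Step 1: lead(18x⁴ − 3x³ − 21x² + 15x − 10) ÷ lead(D) = 18x⁴ ÷ −3x = −6x³. Subtract (−6x³)·D = 18x⁴ − 18x³. Remainder: 15x³ − 21x² + 15x − 10.
Step 2: lead(15x³ − 21x² + 15x − 10) ÷ lead(D) = 15x³ ÷ −3x = −5x². Subtract (−5x²)·D = 15x³ − 15x². Remainder: −6x² + 15x − 10.
Step 3: lead(−6x² + 15x − 10) ÷ lead(D) = −6x² ÷ −3x = 2x. Subtract (2x)·D = −6x² + 6x. Remainder: 9x − 10.
Step 4: lead(9x − 10) ÷ lead(D) = 9x ÷ −3x = −3. Subtract (−3)·D = 9x − 9. Remainder: −1.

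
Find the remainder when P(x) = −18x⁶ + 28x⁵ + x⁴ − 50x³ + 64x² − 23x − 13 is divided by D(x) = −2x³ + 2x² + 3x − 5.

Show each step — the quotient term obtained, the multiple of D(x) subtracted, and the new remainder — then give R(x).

R(x) = 9x² + 8x + 2

Step 1: lead(−18x⁶ + 28x⁵ + x⁴ − 50x³ + 64x² − 23x − 13) ÷ lead(D) = −18x⁶ ÷ −2x³ = 9x³. Subtract (9x³)·D = −18x⁶ + 18x⁵ + 27x⁴ − 45x³. Remainder: 10x⁵ − 26x⁴ − 5x³ + 64x² − 23x − 13.
Step 2: lead(10x⁵ − 26x⁴ − 5x³ + 64x² − 23x − 13) ÷ lead(D) = 10x⁵ ÷ −2x³ = −5x². Subtract (−5x²)·D = 10x⁵ − 10x⁴ − 15x³ + 25x². Remainder: −16x⁴ + 10x³ + 39x² − 23x − 13.
Step 3: lead(−16x⁴ + 10x³ + 39x² − 23x − 13) ÷ lead(D) = −16x⁴ ÷ −2x³ = 8x. Subtract (8x)·D = −16x⁴ + 16x³ + 24x² − 40x. Remainder: −6x³ + 15x² + 17x − 13.
Step 4: lead(−6x³ + 15x² + 17x − 13) ÷ lead(D) = −6x³ ÷ −2x³ = 3. Subtract (3)·D = −6x³ + 6x² + 9x − 15. Remainder: 9x² + 8x + 2.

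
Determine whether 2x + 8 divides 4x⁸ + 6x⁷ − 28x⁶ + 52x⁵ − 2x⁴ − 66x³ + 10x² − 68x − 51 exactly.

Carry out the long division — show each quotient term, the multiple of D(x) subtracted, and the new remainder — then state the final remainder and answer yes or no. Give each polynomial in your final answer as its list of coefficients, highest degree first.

Step 1: lead(4x⁸ + 6x⁷ − 28x⁶ + 52x⁵ − 2x⁴ − 66x³ + 10x² − 68x − 51) ÷ lead(D) = 4x⁸ ÷ 2x = 2x⁷. Subtract (2x⁷)·D = 4x⁸ + 16x⁷. Remainder: −10x⁷ − 28x⁶ + 52x⁵ − 2x⁴ − 66x³ + 10x² − 68x − 51.
Step 2: lead(−10x⁷ − 28x⁶ + 52x⁵ − 2x⁴ − 66x³ + 10x² − 68x − 51) ÷ lead(D) = −10x⁷ ÷ 2x = −5x⁶. Subtract (−5x⁶)·D = −10x⁷ − 40x⁶. Remainder: 12x⁶ + 52x⁵ − 2x⁴ − 66x³ + 10x² − 68x − 51.
Step 3: lead(12x⁶ + 52x⁵ − 2x⁴ − 66x³ + 10x² − 68x − 51) ÷ lead(D) = 12x⁶ ÷ 2x = 6x⁵. Subtract (6x⁵)·D = 12x⁶ + 48x⁵. Remainder: 4x⁵ − 2x⁴ − 66x³ + 10x² − 68x − 51.
Step 4: lead(4x⁵ − 2x⁴ − 66x³ + 10x² − 68x − 51) ÷ lead(D) = 4x⁵ ÷ 2x = 2x⁴. Subtract (2x⁴)·D = 4x⁵ + 16x⁴. Remainder: −18x⁴ − 66x³ + 10x² − 68x − 51.
Step 5: lead(−18x⁴ − 66x³ + 10x² − 68x − 51) ÷ lead(D) = −18x⁴ ÷ 2x = −9x³. Subtract (−9x³)·D = −18x⁴ − 72x³. Remainder: 6x³ + 10x² − 68x − 51.
Step 6: lead(6x³ + 10x² − 68x − 51) ÷ lead(D) = 6x³ ÷ 2x = 3x². Subtract (3x²)·D = 6x³ + 24x². Remainder: −14x² − 68x − 51.
Step 7: lead(−14x² − 68x − 51) ÷ lead(D) = −14x² ÷ 2x = −7x. Subtract (−7x)·D = −14x² − 56x. Remainder: −12x − 51.
Step 8: lead(−12x − 51) ÷ lead(D) = −12x ÷ 2x = −6. Subtract (−6)·D = −12x − 48. Remainder: −3.

R = [-3], so D(x) is not a factor of P(x). no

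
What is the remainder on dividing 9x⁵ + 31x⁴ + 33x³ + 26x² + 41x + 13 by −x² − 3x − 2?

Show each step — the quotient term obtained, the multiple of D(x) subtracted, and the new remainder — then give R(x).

R(x) = 8x − 5

Step 1: lead(9x⁵ + 31x⁴ + 33x³ + 26x² + 41x + 13) ÷ lead(D) = 9x⁵ ÷ −x² = −9x³. Subtract (−9x³)·D = 9x⁵ + 27x⁴ + 18x³. Remainder: 4x⁴ + 15x³ + 26x² + 41x + 13.
Step 2: lead(4x⁴ + 15x³ + 26x² + 41x + 13) ÷ lead(D) = 4x⁴ ÷ −x² = −4x². Subtract (−4x²)·D = 4x⁴ + 12x³ + 8x². Remainder: 3x³ + 18x² + 41x + 13.
Step 3: lead(3x³ + 18x² + 41x + 13) ÷ lead(D) = 3x³ ÷ −x² = −3x. Subtract (−3x)·D = 3x³ + 9x² + 6x. Remainder: 9x² + 35x + 13.
Step 4: lead(9x² + 35x + 13) ÷ lead(D) = 9x² ÷ −x² = −9. Subtract (−9)·D = 9x² + 27x + 18. Remainder: 8x − 5.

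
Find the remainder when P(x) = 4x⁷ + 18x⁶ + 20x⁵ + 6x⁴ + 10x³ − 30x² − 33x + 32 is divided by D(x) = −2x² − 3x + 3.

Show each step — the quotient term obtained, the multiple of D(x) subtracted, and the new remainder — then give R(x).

Step 1: lead(4x⁷ + 18x⁶ + 20x⁵ + 6x⁴ + 10x³ − 30x² − 33x + 32) ÷ lead(D) = 4x⁷ ÷ −2x² = −2x⁵. Subtract (−2x⁵)·D = 4x⁷ + 6x⁶ − 6x⁵. Remainder: 12x⁶ + 26x⁵ + 6x⁴ + 10x³ − 30x² − 33x + 32.
Step 2: lead(12x⁶ + 26x⁵ + 6x⁴ + 10x³ − 30x² − 33x + 32) ÷ lead(D) = 12x⁶ ÷ −2x² = −6x⁴. Subtract (−6x⁴)·D = 12x⁶ + 18x⁵ − 18x⁴. Remainder: 8x⁵ + 24x⁴ + 10x³ − 30x² − 33x + 32.
Step 3: lead(8x⁵ + 24x⁴ + 10x³ − 30x² − 33x + 32) ÷ lead(D) = 8x⁵ ÷ −2x² = −4x³. Subtract (−4x³)·D = 8x⁵ + 12x⁴ − 12x³. Remainder: 12x⁴ + 22x³ − 30x² − 33x + 32.
Step 4: lead(12x⁴ + 22x³ − 30x² − 33x + 32) ÷ lead(D) = 12x⁴ ÷ −2x² = −6x². Subtract (−6x²)·D = 12x⁴ + 18x³ − 18x². Remainder: 4x³ − 12x² − 33x + 32.
Step 5: lead(4x³ − 12x² − 33x + 32) ÷ lead(D) = 4x³ ÷ −2x² = −2x. Subtract (−2x)·D = 4x³ + 6x² − 6x. Remainder: −18x² − 27x + 32.
Step 6: lead(−18x² − 27x + 32) ÷ lead(D) = −18x² ÷ −2x² = 9. Subtract (9)·D = −18x² − 27x + 27. Remainder: 5.

R(x) = 5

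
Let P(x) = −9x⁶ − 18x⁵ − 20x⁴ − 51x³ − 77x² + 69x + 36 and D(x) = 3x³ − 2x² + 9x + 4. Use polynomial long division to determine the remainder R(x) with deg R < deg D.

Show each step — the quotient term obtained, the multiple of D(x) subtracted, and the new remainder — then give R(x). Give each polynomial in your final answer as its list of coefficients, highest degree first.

Step 1: lead(−9x⁶ − 18x⁵ − 20x⁴ − 51x³ − 77x² + 69x + 36) ÷ lead(D) = −9x⁶ ÷ 3x³ = −3x³. Subtract (−3x³)·D = −9x⁶ + 6x⁵ − 27x⁴ − 12x³. Remainder: −24x⁵ + 7x⁴ − 39x³ − 77x² + 69x + 36.
Step 2: lead(−24x⁵ + 7x⁴ − 39x³ − 77x² + 69x + 36) ÷ lead(D) = −24x⁵ ÷ 3x³ = −8x². Subtract (−8x²)·D = −24x⁵ + 16x⁴ − 72x³ − 32x². Remainder: −9x⁴ + 33x³ − 45x² + 69x + 36.
Step 3: lead(−9x⁴ + 33x³ − 45x² + 69x + 36) ÷ lead(D) = −9x⁴ ÷ 3x³ = −3x. Subtract (−3x)·D = −9x⁴ + 6x³ − 27x² − 12x. Remainder: 27x³ − 18x² + 81x + 36.
Step 4: lead(27x³ − 18x² + 81x + 36) ÷ lead(D) = 27x³ ÷ 3x³ = 9. Subtract (9)·D = 27x³ − 18x² + 81x + 36. Remainder: 0.

R = [0]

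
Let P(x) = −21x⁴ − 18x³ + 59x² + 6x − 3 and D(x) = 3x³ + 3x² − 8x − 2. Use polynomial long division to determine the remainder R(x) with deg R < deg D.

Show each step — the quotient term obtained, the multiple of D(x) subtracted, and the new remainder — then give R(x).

R(x) = −1

Step 1: lead(−21x⁴ − 18x³ + 59x² + 6x − 3) ÷ lead(D) = −21x⁴ ÷ 3x³ = −7x. Subtract (−7x)·D = −21x⁴ − 21x³ + 56x² + 14x. Remainder: 3x³ + 3x² − 8x − 3.
Step 2: lead(3x³ + 3x² − 8x − 3) ÷ lead(D) = 3x³ ÷ 3x³ = 1. Subtract (1)·D = 3x³ + 3x² − 8x − 2. Remainder: −1.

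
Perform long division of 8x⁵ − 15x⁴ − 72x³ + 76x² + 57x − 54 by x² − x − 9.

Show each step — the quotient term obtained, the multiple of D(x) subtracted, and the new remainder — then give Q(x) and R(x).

Step 1: lead(8x⁵ − 15x⁴ − 72x³ + 76x² + 57x − 54) ÷ lead(D) = 8x⁵ ÷ x² = 8x³. Subtract (8x³)·D = 8x⁵ − 8x⁴ − 72x³. Remainder: −7x⁴ + 76x² + 57x − 54.
Step 2: lead(−7x⁴ + 76x² + 57x − 54) ÷ lead(D) = −7x⁴ ÷ x² = −7x². Subtract (−7x²)·D = −7x⁴ + 7x³ + 63x². Remainder: −7x³ + 13x² + 57x − 54.
Step 3: lead(−7x³ + 13x² + 57x − 54) ÷ lead(D) = −7x³ ÷ x² = −7x. Subtract (−7x)·D = −7x³ + 7x² + 63x. Remainder: 6x² − 6x − 54.
Step 4: lead(6x² − 6x − 54) ÷ lead(D) = 6x² ÷ x² = 6. Subtract (6)·D = 6x² − 6x − 54. Remainder: 0.

Q(x) = 8x³ − 7x² − 7x + 6; R(x) = 0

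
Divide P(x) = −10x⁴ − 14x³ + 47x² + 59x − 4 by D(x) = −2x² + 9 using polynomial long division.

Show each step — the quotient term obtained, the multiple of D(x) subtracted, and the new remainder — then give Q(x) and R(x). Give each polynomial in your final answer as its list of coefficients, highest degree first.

Q = [5, 7, -1]; R = [-4, 5]

Step 1: lead(−10x⁴ − 14x³ + 47x² + 59x − 4) ÷ lead(D) = −10x⁴ ÷ −2x² = 5x². Subtract (5x²)·D = −10x⁴ + 45x². Remainder: −14x³ + 2x² + 59x − 4.
Step 2: lead(−14x³ + 2x² + 59x − 4) ÷ lead(D) = −14x³ ÷ −2x² = 7x. Subtract (7x)·D = −14x³ + 63x. Remainder: 2x² − 4x − 4.
Step 3: lead(2x² − 4x − 4) ÷ lead(D) = 2x² ÷ −2x² = −1. Subtract (−1)·D = 2x² − 9. Remainder: −4x + 5.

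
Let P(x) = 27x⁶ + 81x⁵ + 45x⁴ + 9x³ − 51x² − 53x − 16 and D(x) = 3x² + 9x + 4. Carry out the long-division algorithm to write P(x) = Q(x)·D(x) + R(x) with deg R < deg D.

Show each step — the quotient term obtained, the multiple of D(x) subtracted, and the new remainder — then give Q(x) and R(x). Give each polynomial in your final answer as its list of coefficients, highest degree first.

Step 1: lead(27x⁶ + 81x⁵ + 45x⁴ + 9x³ − 51x² − 53x − 16) ÷ lead(D) = 27x⁶ ÷ 3x² = 9x⁴. Subtract (9x⁴)·D = 27x⁶ + 81x⁵ + 36x⁴. Remainder: 9x⁴ + 9x³ − 51x² − 53x − 16.
Step 2: lead(9x⁴ + 9x³ − 51x² − 53x − 16) ÷ lead(D) = 9x⁴ ÷ 3x² = 3x². Subtract (3x²)·D = 9x⁴ + 27x³ + 12x². Remainder: −18x³ − 63x² − 53x − 16.
Step 3: lead(−18x³ − 63x² − 53x − 16) ÷ lead(D) = −18x³ ÷ 3x² = −6x. Subtract (−6x)·D = −18x³ − 54x² − 24x. Remainder: −9x² − 29x − 16.
Step 4: lead(−9x² − 29x − 16) ÷ lead(D) = −9x² ÷ 3x² = −3. Subtract (−3)·D = −9x² − 27x − 12. Remainder: −2x − 4.

Q = [9, 0, 3, -6, -3]; R = [-2, -4]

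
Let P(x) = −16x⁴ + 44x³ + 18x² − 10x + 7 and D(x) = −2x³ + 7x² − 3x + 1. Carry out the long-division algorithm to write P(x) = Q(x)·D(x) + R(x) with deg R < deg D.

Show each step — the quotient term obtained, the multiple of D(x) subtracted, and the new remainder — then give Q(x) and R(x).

Q(x) = 8x + 6; R(x) = 1

Step 1: lead(−16x⁴ + 44x³ + 18x² − 10x + 7) ÷ lead(D) = −16x⁴ ÷ −2x³ = 8x. Subtract (8x)·D = −16x⁴ + 56x³ − 24x² + 8x. Remainder: −12x³ + 42x² − 18x + 7.
Step 2: lead(−12x³ + 42x² − 18x + 7) ÷ lead(D) = −12x³ ÷ −2x³ = 6. Subtract (6)·D = −12x³ + 42x² − 18x + 6. Remainder: 1.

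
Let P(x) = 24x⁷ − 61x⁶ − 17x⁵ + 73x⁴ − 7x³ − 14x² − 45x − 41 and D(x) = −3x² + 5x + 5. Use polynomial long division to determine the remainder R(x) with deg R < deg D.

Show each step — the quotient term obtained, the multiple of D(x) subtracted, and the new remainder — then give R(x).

R(x) = −5x − 6

Step 1: lead(24x⁷ − 61x⁶ − 17x⁵ + 73x⁴ − 7x³ − 14x² − 45x − 41) ÷ lead(D) = 24x⁷ ÷ −3x² = −8x⁵. Subtract (−8x⁵)·D = 24x⁷ − 40x⁶ − 40x⁵. Remainder: −21x⁶ + 23x⁵ + 73x⁴ − 7x³ − 14x² − 45x − 41.
Step 2: lead(−21x⁶ + 23x⁵ + 73x⁴ − 7x³ − 14x² − 45x − 41) ÷ lead(D) = −21x⁶ ÷ −3x² = 7x⁴. Subtract (7x⁴)·D = −21x⁶ + 35x⁵ + 35x⁴. Remainder: −12x⁵ + 38x⁴ − 7x³ − 14x² − 45x − 41.
Step 3: lead(−12x⁵ + 38x⁴ − 7x³ − 14x² − 45x − 41) ÷ lead(D) = −12x⁵ ÷ −3x² = 4x³. Subtract (4x³)·D = −12x⁵ + 20x⁴ + 20x³. Remainder: 18x⁴ − 27x³ − 14x² − 45x − 41.
Step 4: lead(18x⁴ − 27x³ − 14x² − 45x − 41) ÷ lead(D) = 18x⁴ ÷ −3x² = −6x². Subtract (−6x²)·D = 18x⁴ − 30x³ − 30x². Remainder: 3x³ + 16x² − 45x − 41.
Step 5: lead(3x³ + 16x² − 45x − 41) ÷ lead(D) = 3x³ ÷ −3x² = −x. Subtract (−x)·D = 3x³ − 5x² − 5x. Remainder: 21x² − 40x − 41.
Step 6: lead(21x² − 40x − 41) ÷ lead(D) = 21x² ÷ −3x² = −7. Subtract (−7)·D = 21x² − 35x − 35. Remainder: −5x − 6.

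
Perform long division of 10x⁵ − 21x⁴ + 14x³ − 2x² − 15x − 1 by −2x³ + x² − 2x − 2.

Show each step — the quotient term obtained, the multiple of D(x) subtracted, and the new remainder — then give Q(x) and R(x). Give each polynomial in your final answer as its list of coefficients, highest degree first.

Q = [-5, 8, 2]; R = [2, 5, 3]

Step 1: lead(10x⁵ − 21x⁴ + 14x³ − 2x² − 15x − 1) ÷ lead(D) = 10x⁵ ÷ −2x³ = −5x². Subtract (−5x²)·D = 10x⁵ − 5x⁴ + 10x³ + 10x². Remainder: −16x⁴ + 4x³ − 12x² − 15x − 1.
Step 2: lead(−16x⁴ + 4x³ − 12x² − 15x − 1) ÷ lead(D) = −16x⁴ ÷ −2x³ = 8x. Subtract (8x)·D = −16x⁴ + 8x³ − 16x² − 16x. Remainder: −4x³ + 4x² + x − 1.
Step 3: lead(−4x³ + 4x² + x − 1) ÷ lead(D) = −4x³ ÷ −2x³ = 2. Subtract (2)·D = −4x³ + 2x² − 4x − 4. Remainder: 2x² + 5x + 3.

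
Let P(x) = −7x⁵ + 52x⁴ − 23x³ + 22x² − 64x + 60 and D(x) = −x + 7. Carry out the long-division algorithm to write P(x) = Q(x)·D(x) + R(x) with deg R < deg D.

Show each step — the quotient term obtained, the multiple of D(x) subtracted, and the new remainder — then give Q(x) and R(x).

Q(x) = 7x⁴ − 3x³ + 2x² − 8x + 8; R(x) = 4

Step 1: lead(−7x⁵ + 52x⁴ − 23x³ + 22x² − 64x + 60) ÷ lead(D) = −7x⁵ ÷ −x = 7x⁴. Subtract (7x⁴)·D = −7x⁵ + 49x⁴. Remainder: 3x⁴ − 23x³ + 22x² − 64x + 60.
Step 2: lead(3x⁴ − 23x³ + 22x² − 64x + 60) ÷ lead(D) = 3x⁴ ÷ −x = −3x³. Subtract (−3x³)·D = 3x⁴ − 21x³. Remainder: −2x³ + 22x² − 64x + 60.
Step 3: lead(−2x³ + 22x² − 64x + 60) ÷ lead(D) = −2x³ ÷ −x = 2x². Subtract (2x²)·D = −2x³ + 14x². Remainder: 8x² − 64x + 60.
Step 4: lead(8x² − 64x + 60) ÷ lead(D) = 8x² ÷ −x = −8x. Subtract (−8x)·D = 8x² − 56x. Remainder: −8x + 60.
Step 5: lead(−8x + 60) ÷ lead(D) = −8x ÷ −x = 8. Subtract (8)·D = −8x + 56. Remainder: 4.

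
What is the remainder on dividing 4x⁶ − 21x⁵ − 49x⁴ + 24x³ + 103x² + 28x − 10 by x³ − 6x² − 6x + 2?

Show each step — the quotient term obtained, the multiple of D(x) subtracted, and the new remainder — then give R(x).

Step 1: lead(4x⁶ − 21x⁵ − 49x⁴ + 24x³ + 103x² + 28x − 10) ÷ lead(D) = 4x⁶ ÷ x³ = 4x³. Subtract (4x³)·D = 4x⁶ − 24x⁵ − 24x⁴ + 8x³. Remainder: 3x⁵ − 25x⁴ + 16x³ + 103x² + 28x − 10.
Step 2: lead(3x⁵ − 25x⁴ + 16x³ + 103x² + 28x − 10) ÷ lead(D) = 3x⁵ ÷ x³ = 3x². Subtract (3x²)·D = 3x⁵ − 18x⁴ − 18x³ + 6x². Remainder: −7x⁴ + 34x³ + 97x² + 28x − 10.
Step 3: lead(−7x⁴ + 34x³ + 97x² + 28x − 10) ÷ lead(D) = −7x⁴ ÷ x³ = −7x. Subtract (−7x)·D = −7x⁴ + 42x³ + 42x² − 14x. Remainder: −8x³ + 55x² + 42x − 10.
Step 4: lead(−8x³ + 55x² + 42x − 10) ÷ lead(D) = −8x³ ÷ x³ = −8. Subtract (−8)·D = −8x³ + 48x² + 48x − 16. Remainder: 7x² − 6x + 6.

R(x) = 7x² − 6x + 6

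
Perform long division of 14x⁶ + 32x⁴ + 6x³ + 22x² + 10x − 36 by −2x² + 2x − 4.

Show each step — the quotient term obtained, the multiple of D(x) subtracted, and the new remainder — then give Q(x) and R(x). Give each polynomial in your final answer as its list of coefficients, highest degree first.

Q = [-7, -7, -9, 2, 9]; R = [0]

Step 1: lead(14x⁶ + 32x⁴ + 6x³ + 22x² + 10x − 36) ÷ lead(D) = 14x⁶ ÷ −2x² = −7x⁴. Subtract (−7x⁴)·D = 14x⁶ − 14x⁵ + 28x⁴. Remainder: 14x⁵ + 4x⁴ + 6x³ + 22x² + 10x − 36.
Step 2: lead(14x⁵ + 4x⁴ + 6x³ + 22x² + 10x − 36) ÷ lead(D) = 14x⁵ ÷ −2x² = −7x³. Subtract (−7x³)·D = 14x⁵ − 14x⁴ + 28x³. Remainder: 18x⁴ − 22x³ + 22x² + 10x − 36.
Step 3: lead(18x⁴ − 22x³ + 22x² + 10x − 36) ÷ lead(D) = 18x⁴ ÷ −2x² = −9x². Subtract (−9x²)·D = 18x⁴ − 18x³ + 36x². Remainder: −4x³ − 14x² + 10x − 36.
Step 4: lead(−4x³ − 14x² + 10x − 36) ÷ lead(D) = −4x³ ÷ −2x² = 2x. Subtract (2x)·D = −4x³ + 4x² − 8x. Remainder: −18x² + 18x − 36.
Step 5: lead(−18x² + 18x − 36) ÷ lead(D) = −18x² ÷ −2x² = 9. Subtract (9)·D = −18x² + 18x − 36. Remainder: 0.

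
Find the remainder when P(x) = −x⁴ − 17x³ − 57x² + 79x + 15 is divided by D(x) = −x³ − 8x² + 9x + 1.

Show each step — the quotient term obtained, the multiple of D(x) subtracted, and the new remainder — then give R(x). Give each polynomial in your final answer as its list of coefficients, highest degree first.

R = [6, -3, 6]

Step 1: lead(−x⁴ − 17x³ − 57x² + 79x + 15) ÷ lead(D) = −x⁴ ÷ −x³ = x. Subtract (x)·D = −x⁴ − 8x³ + 9x² + x. Remainder: −9x³ − 66x² + 78x + 15.
Step 2: lead(−9x³ − 66x² + 78x + 15) ÷ lead(D) = −9x³ ÷ −x³ = 9. Subtract (9)·D = −9x³ − 72x² + 81x + 9. Remainder: 6x² − 3x + 6.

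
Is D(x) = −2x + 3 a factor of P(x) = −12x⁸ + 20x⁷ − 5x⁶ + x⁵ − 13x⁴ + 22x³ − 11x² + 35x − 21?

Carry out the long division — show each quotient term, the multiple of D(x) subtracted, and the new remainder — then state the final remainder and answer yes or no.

Step 1: lead(−12x⁸ + 20x⁷ − 5x⁶ + x⁵ − 13x⁴ + 22x³ − 11x² + 35x − 21) ÷ lead(D) = −12x⁸ ÷ −2x = 6x⁷. Subtract (6x⁷)·D = −12x⁸ + 18x⁷. Remainder: 2x⁷ − 5x⁶ + x⁵ − 13x⁴ + 22x³ − 11x² + 35x − 21.
Step 2: lead(2x⁷ − 5x⁶ + x⁵ − 13x⁴ + 22x³ − 11x² + 35x − 21) ÷ lead(D) = 2x⁷ ÷ −2x = −x⁶. Subtract (−x⁶)·D = 2x⁷ − 3x⁶. Remainder: −2x⁶ + x⁵ − 13x⁴ + 22x³ − 11x² + 35x − 21.
Step 3: lead(−2x⁶ + x⁵ − 13x⁴ + 22x³ − 11x² + 35x − 21) ÷ lead(D) = −2x⁶ ÷ −2x = x⁵. Subtract (x⁵)·D = −2x⁶ + 3x⁵. Remainder: −2x⁵ − 13x⁴ + 22x³ − 11x² + 35x − 21.
Step 4: lead(−2x⁵ − 13x⁴ + 22x³ − 11x² + 35x − 21) ÷ lead(D) = −2x⁵ ÷ −2x = x⁴. Subtract (x⁴)·D = −2x⁵ + 3x⁴. Remainder: −16x⁴ + 22x³ − 11x² + 35x − 21.
Step 5: lead(−16x⁴ + 22x³ − 11x² + 35x − 21) ÷ lead(D) = −16x⁴ ÷ −2x = 8x³. Subtract (8x³)·D = −16x⁴ + 24x³. Remainder: −2x³ − 11x² + 35x − 21.
Step 6: lead(−2x³ − 11x² + 35x − 21) ÷ lead(D) = −2x³ ÷ −2x = x². Subtract (x²)·D = −2x³ + 3x². Remainder: −14x² + 35x − 21.
Step 7: lead(−14x² + 35x − 21) ÷ lead(D) = −14x² ÷ −2x = 7x. Subtract (7x)·D = −14x² + 21x. Remainder: 14x − 21.
Step 8: lead(14x − 21) ÷ lead(D) = 14x ÷ −2x = −7. Subtract (−7)·D = 14x − 21. Remainder: 0.

R(x) = 0, so D(x) is a factor of P(x). yes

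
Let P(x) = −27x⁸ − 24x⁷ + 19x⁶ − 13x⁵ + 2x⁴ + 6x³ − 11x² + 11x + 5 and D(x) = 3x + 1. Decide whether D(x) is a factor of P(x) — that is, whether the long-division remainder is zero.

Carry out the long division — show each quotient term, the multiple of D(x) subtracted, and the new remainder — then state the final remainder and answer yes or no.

Step 1: lead(−27x⁸ − 24x⁷ + 19x⁶ − 13x⁵ + 2x⁴ + 6x³ − 11x² + 11x + 5) ÷ lead(D) = −27x⁸ ÷ 3x = −9x⁷. Subtract (−9x⁷)·D = −27x⁸ − 9x⁷. Remainder: −15x⁷ + 19x⁶ − 13x⁵ + 2x⁴ + 6x³ − 11x² + 11x + 5.
Step 2: lead(−15x⁷ + 19x⁶ − 13x⁵ + 2x⁴ + 6x³ − 11x² + 11x + 5) ÷ lead(D) = −15x⁷ ÷ 3x = −5x⁶. Subtract (−5x⁶)·D = −15x⁷ − 5x⁶. Remainder: 24x⁶ − 13x⁵ + 2x⁴ + 6x³ − 11x² + 11x + 5.
Step 3: lead(24x⁶ − 13x⁵ + 2x⁴ + 6x³ − 11x² + 11x + 5) ÷ lead(D) = 24x⁶ ÷ 3x = 8x⁵. Subtract (8x⁵)·D = 24x⁶ + 8x⁵. Remainder: −21x⁵ + 2x⁴ + 6x³ − 11x² + 11x + 5.
Step 4: lead(−21x⁵ + 2x⁴ + 6x³ − 11x² + 11x + 5) ÷ lead(D) = −21x⁵ ÷ 3x = −7x⁴. Subtract (−7x⁴)·D = −21x⁵ − 7x⁴. Remainder: 9x⁴ + 6x³ − 11x² + 11x + 5.
Step 5: lead(9x⁴ + 6x³ − 11x² + 11x + 5) ÷ lead(D) = 9x⁴ ÷ 3x = 3x³. Subtract (3x³)·D = 9x⁴ + 3x³. Remainder: 3x³ − 11x² + 11x + 5.
Step 6: lead(3x³ − 11x² + 11x + 5) ÷ lead(D) = 3x³ ÷ 3x = x². Subtract (x²)·D = 3x³ + x². Remainder: −12x² + 11x + 5.
Step 7: lead(−12x² + 11x + 5) ÷ lead(D) = −12x² ÷ 3x = −4x. Subtract (−4x)·D = −12x² − 4x. Remainder: 15x + 5.
Step 8: lead(15x + 5) ÷ lead(D) = 15x ÷ 3x = 5. Subtract (5)·D = 15x + 5. Remainder: 0.

R(x) = 0, so D(x) is a factor of P(x). yes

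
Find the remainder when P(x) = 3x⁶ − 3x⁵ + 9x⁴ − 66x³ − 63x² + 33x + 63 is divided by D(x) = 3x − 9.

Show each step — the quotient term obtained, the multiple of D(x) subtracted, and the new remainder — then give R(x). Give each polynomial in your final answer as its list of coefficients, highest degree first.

Step 1: lead(3x⁶ − 3x⁵ + 9x⁴ − 66x³ − 63x² + 33x + 63) ÷ lead(D) = 3x⁶ ÷ 3x = x⁵. Subtract (x⁵)·D = 3x⁶ − 9x⁵. Remainder: 6x⁵ + 9x⁴ − 66x³ − 63x² + 33x + 63.
Step 2: lead(6x⁵ + 9x⁴ − 66x³ − 63x² + 33x + 63) ÷ lead(D) = 6x⁵ ÷ 3x = 2x⁴. Subtract (2x⁴)·D = 6x⁵ − 18x⁴. Remainder: 27x⁴ − 66x³ − 63x² + 33x + 63.
Step 3: lead(27x⁴ − 66x³ − 63x² + 33x + 63) ÷ lead(D) = 27x⁴ ÷ 3x = 9x³. Subtract (9x³)·D = 27x⁴ − 81x³. Remainder: 15x³ − 63x² + 33x + 63.
Step 4: lead(15x³ − 63x² + 33x + 63) ÷ lead(D) = 15x³ ÷ 3x = 5x². Subtract (5x²)·D = 15x³ − 45x². Remainder: −18x² + 33x + 63.
Step 5: lead(−18x² + 33x + 63) ÷ lead(D) = −18x² ÷ 3x = −6x. Subtract (−6x)·D = −18x² + 54x. Remainder: −21x + 63.
Step 6: lead(−21x + 63) ÷ lead(D) = −21x ÷ 3x = −7. Subtract (−7)·D = −21x + 63. Remainder: 0.

R = [0]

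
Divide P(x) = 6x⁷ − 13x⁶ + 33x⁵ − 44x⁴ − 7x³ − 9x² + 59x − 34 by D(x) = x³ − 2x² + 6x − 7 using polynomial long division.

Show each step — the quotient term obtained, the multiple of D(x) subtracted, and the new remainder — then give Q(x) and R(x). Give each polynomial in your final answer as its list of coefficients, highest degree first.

Step 1: lead(6x⁷ − 13x⁶ + 33x⁵ − 44x⁴ − 7x³ − 9x² + 59x − 34) ÷ lead(D) = 6x⁷ ÷ x³ = 6x⁴. Subtract (6x⁴)·D = 6x⁷ − 12x⁶ + 36x⁵ − 42x⁴. Remainder: −x⁶ − 3x⁵ − 2x⁴ − 7x³ − 9x² + 59x − 34.
Step 2: lead(−x⁶ − 3x⁵ − 2x⁴ − 7x³ − 9x² + 59x − 34) ÷ lead(D) = −x⁶ ÷ x³ = −x³. Subtract (−x³)·D = −x⁶ + 2x⁵ − 6x⁴ + 7x³. Remainder: −5x⁵ + 4x⁴ − 14x³ − 9x² + 59x − 34.
Step 3: lead(−5x⁵ + 4x⁴ − 14x³ − 9x² + 59x − 34) ÷ lead(D) = −5x⁵ ÷ x³ = −5x². Subtract (−5x²)·D = −5x⁵ + 10x⁴ − 30x³ + 35x². Remainder: −6x⁴ + 16x³ − 44x² + 59x − 34.
Step 4: lead(−6x⁴ + 16x³ − 44x² + 59x − 34) ÷ lead(D) = −6x⁴ ÷ x³ = −6x. Subtract (−6x)·D = −6x⁴ + 12x³ − 36x² + 42x. Remainder: 4x³ − 8x² + 17x − 34.
Step 5: lead(4x³ − 8x² + 17x − 34) ÷ lead(D) = 4x³ ÷ x³ = 4. Subtract (4)·D = 4x³ − 8x² + 24x − 28. Remainder: −7x − 6.

Q = [6, -1, -5, -6, 4]; R = [-7, -6]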